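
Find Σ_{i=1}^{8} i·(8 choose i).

1024

Since i·C(8,i) = 8·C(7,i−1), the sum is 8·2^7 = 8·128 = 1024.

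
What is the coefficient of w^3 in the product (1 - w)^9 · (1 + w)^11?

-18

Coefficient of w^3 = Σ_{j} C(9,j)·(-1)^j·C(11,3-j)·1^(3-j) for j from 0 to 3.
= 165 + (-495) + 396 + (-84) = -18.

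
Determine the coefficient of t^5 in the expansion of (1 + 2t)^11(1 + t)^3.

Coefficient of t^5 = Σ_{j} C(11,j)·2^j·C(3,5-j)·1^(5-j) for j from 2 to 5.
= 220 + 3960 + 15840 + 14784 = 34804.

34804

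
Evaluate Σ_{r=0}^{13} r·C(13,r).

53248

Differentiating (1+x)^13 and setting x=1: Σ r·C(13,r) = 13·2^12 = 53248.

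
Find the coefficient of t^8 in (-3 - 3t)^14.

The general term is C(14,j)·(-3)^j·(-3t)^(14-j); the t^8 term has j = 6.
C(14,6) = 3003.
Coefficient = C(14,6) · (-3)^6 · (-3)^8 = 3003 · 729 · 6561 = 14363255907.

14363255907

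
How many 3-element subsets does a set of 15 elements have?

C(15,3) = (15·14·13) / 3! = 2730 / 6 = 455.

455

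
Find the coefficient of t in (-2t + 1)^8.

-16

The general term is C(8,j)·(-2t)^j·(1)^(8-j); the t^1 term has j = 1.
C(8,1) = 8.
Coefficient = C(8,1) · (-2)^1 = 8 · (-2) = -16.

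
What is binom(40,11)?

C(40,11) = (40·39·38·37·36·35·34·33·32·31·30) / 11! = 92279715720192000 / 39916800 = 2311801440.

2311801440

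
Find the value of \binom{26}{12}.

9657700

C(26,12) = (26·25·24·23·22·21·20·19·18·17·16·15) / 12! = 4626053752320000 / 479001600 = 9657700.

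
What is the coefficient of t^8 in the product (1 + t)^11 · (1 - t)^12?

Coefficient of t^8 = Σ_{j} C(11,j)·1^j·C(12,8-j)·(-1)^(8-j) for j from 0 to 8.
= 495 + (-8712) + 50820 + (-130680) + 163350 + (-101640) + 30492 + (-3960) + 165 = 330.

330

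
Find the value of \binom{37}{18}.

17672631900

C(37,18) = (37·36·35·34·33·32·31·30·29·28·27·26·25·24·23·22·21·20) / 18! = 113146793787569865523200000 / 6402373705728000 = 17672631900.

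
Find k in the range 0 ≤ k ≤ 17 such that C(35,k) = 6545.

3

C(35,k) increases on 0 ≤ k ≤ 17. C(35,2) = 595 and C(35,3) = 6545, so k = 3.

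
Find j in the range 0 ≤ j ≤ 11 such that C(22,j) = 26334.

5

C(22,j) increases on 0 ≤ j ≤ 11. C(22,4) = 7315 and C(22,5) = 26334, so j = 5.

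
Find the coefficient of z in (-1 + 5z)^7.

35

The general term is C(7,j)·(-1)^j·(5z)^(7-j); the z^1 term has j = 6.
C(7,6) = 7.
Coefficient = C(7,6) · 5^1 = 7 · 5 = 35.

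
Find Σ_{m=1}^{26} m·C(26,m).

Differentiating (1+x)^26 and setting x=1: Σ m·C(26,m) = 26·2^25 = 872415232.

872415232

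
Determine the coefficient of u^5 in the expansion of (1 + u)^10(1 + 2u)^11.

158256

Coefficient of u^5 = Σ_{j} C(10,j)·1^j·C(11,5-j)·2^(5-j) for j from 0 to 5.
= 14784 + 52800 + 59400 + 26400 + 4620 + 252 = 158256.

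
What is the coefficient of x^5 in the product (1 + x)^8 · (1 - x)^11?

Coefficient of x^5 = Σ_{j} C(8,j)·1^j·C(11,5-j)·(-1)^(5-j) for j from 0 to 5.
= (-462) + 2640 + (-4620) + 3080 + (-770) + 56 = -76.

-76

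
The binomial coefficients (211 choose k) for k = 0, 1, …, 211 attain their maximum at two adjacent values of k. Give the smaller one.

105

For odd n = 211, C(211,k) peaks at k = (n−1)/2 and (n+1)/2; the smaller is 105.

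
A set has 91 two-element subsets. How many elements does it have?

14

n(n−1)/2 = 91 ⇒ n(n−1) = 182. Since 14·13 = 182, n = 14.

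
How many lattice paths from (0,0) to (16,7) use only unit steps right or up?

Each path is a sequence of 23 steps with 16 rights: C(23,16) = 245157.

245157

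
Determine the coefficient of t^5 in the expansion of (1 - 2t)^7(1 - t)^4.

Coefficient of t^5 = Σ_{j} C(7,j)·(-2)^j·C(4,5-j)·(-1)^(5-j) for j from 1 to 5.
= (-14) + (-336) + (-1680) + (-2240) + (-672) = -4942.

-4942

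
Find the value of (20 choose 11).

167960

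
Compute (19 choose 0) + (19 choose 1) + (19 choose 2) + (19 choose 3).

1160

1 + 19 + 171 + 969 = 1160.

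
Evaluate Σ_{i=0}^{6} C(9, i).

1 + 9 + 36 + 84 + 126 + 126 + 84 = 466.

466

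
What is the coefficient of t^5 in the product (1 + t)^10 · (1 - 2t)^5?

120

Coefficient of t^5 = Σ_{j} C(10,j)·1^j·C(5,5-j)·(-2)^(5-j) for j from 0 to 5.
= (-32) + 800 + (-3600) + 4800 + (-2100) + 252 = 120.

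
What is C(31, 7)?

2629575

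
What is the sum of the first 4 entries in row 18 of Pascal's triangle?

1 + 18 + 153 + 816 = 988.

988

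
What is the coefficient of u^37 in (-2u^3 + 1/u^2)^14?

General term: C(14,j)·(-2u^3)^j·(1/u^2)^(14-j), with u-exponent 3j − 2(14−j) = 5j − 28.
Set 5j − 28 = 37: j = 13.
C(14,13) = 14; (-2)^13 = -8192; 1^1 = 1.
Coefficient = 14 · (-8192) · 1 = -114688.

-114688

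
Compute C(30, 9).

14307150

C(30,9) = (30·29·28·27·26·25·24·23·22) / 9! = 5191778592000 / 362880 = 14307150.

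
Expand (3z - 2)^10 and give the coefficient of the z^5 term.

-1959552

The general term is C(10,j)·(3z)^j·(-2)^(10-j); the z^5 term has j = 5.
C(10,5) = 252.
Coefficient = C(10,5) · 3^5 · (-2)^5 = 252 · 243 · (-32) = -1959552.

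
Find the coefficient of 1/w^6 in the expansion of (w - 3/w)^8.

-17496

General term: C(8,j)·(w)^j·(-3/w)^(8-j), with w-exponent 1j − 1(8−j) = 2j − 8.
Set 2j − 8 = -6: j = 1.
C(8,1) = 8; 1^1 = 1; (-3)^7 = -2187.
Coefficient = 8 · 1 · (-2187) = -17496.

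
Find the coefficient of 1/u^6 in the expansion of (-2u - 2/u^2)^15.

-210862080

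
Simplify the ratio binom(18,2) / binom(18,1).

C(n,k+1)/C(n,k) = (n−k)/(k+1) = (18−1)/(1+1) = 17/2.

17/2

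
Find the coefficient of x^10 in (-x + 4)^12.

The general term is C(12,j)·(-x)^j·(4)^(12-j); the x^10 term has j = 10.
C(12,10) = 66.
Coefficient = C(12,10) · 4^2 = 66 · 16 = 1056.

1056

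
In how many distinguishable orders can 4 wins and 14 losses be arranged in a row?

Choose positions for the wins: C(18,4) = 3060.

3060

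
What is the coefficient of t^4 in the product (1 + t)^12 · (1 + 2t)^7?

13039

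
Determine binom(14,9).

2002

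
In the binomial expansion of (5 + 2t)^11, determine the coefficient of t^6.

The general term is C(11,j)·(5)^j·(2t)^(11-j); the t^6 term has j = 5.
C(11,5) = 462.
Coefficient = C(11,5) · 5^5 · 2^6 = 462 · 3125 · 64 = 92400000.

92400000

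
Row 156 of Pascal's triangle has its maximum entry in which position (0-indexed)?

78

C(156,i) is maximized at i = 156/2 = 78.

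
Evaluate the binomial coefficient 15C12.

C(15,12) = C(15,3) by symmetry.
C(15,3) = (15·14·13) / 3! = 2730 / 6 = 455.

455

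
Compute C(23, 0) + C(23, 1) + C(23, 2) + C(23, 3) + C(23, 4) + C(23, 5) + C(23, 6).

145499

1 + 23 + 253 + 1771 + 8855 + 33649 + 100947 = 145499.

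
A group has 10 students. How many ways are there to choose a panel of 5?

This is C(10,5) = 252.

252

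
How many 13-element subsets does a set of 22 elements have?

497420

C(22,13) = C(22,9) by symmetry.
C(22,9) = (22·21·20·19·18·17·16·15·14) / 9! = 180503769600 / 362880 = 497420.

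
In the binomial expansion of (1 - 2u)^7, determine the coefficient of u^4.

560

The general term is C(7,j)·(1)^j·(-2u)^(7-j); the u^4 term has j = 3.
C(7,3) = 35.
Coefficient = C(7,3) · (-2)^4 = 35 · 16 = 560.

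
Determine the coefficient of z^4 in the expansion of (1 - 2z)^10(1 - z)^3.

6800

Coefficient of z^4 = Σ_{j} C(10,j)·(-2)^j·C(3,4-j)·(-1)^(4-j) for j from 1 to 4.
= 20 + 540 + 2880 + 3360 = 6800.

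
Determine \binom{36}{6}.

1947792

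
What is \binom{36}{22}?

C(36,22) = C(36,14) by symmetry.
C(36,14) = (36·35·34·33·32·31·30·29·28·27·26·25·24·23) / 14! = 330954702783344640000 / 87178291200 = 3796297200.

3796297200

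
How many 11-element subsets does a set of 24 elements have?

2496144

C(24,11) = (24·23·22·21·20·19·18·17·16·15·14) / 11! = 99638080819200 / 39916800 = 2496144.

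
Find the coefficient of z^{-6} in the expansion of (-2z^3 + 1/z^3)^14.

192192

General term: C(14,j)·(-2z^3)^j·(1/z^3)^(14-j), with z-exponent 3j − 3(14−j) = 6j − 42.
Set 6j − 42 = -6: j = 6.
C(14,6) = 3003; (-2)^6 = 64; 1^8 = 1.
Coefficient = 3003 · 64 · 1 = 192192.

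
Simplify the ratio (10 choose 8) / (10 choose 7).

3/8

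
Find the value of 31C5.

C(31,5) = (31·30·29·28·27) / 5! = 20389320 / 120 = 169911.

169911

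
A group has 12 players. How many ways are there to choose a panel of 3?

This is C(12,3) = 220.

220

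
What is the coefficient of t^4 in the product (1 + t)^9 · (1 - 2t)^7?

Coefficient of t^4 = Σ_{j} C(9,j)·1^j·C(7,4-j)·(-2)^(4-j) for j from 0 to 4.
= 560 + (-2520) + 3024 + (-1176) + 126 = 14.

14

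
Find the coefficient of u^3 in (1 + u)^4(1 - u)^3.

Coefficient of u^3 = Σ_{j} C(4,j)·1^j·C(3,3-j)·(-1)^(3-j) for j from 0 to 3.
= (-1) + 12 + (-18) + 4 = -3.

-3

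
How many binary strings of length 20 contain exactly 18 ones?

190

Choose the 18 positions: C(20,18) = 190.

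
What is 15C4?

1365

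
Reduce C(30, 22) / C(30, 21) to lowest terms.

C(n,k+1)/C(n,k) = (n−k)/(k+1) = (30−21)/(21+1) = 9/22.

9/22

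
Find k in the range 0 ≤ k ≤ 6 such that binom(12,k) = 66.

C(12,k) increases on 0 ≤ k ≤ 6. C(12,1) = 12 and C(12,2) = 66, so k = 2.

2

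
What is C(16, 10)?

C(16,10) = C(16,6) by symmetry.
C(16,6) = (16·15·14·13·12·11) / 6! = 5765760 / 720 = 8008.

8008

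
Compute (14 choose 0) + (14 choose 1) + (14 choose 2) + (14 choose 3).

1 + 14 + 91 + 364 = 470.

470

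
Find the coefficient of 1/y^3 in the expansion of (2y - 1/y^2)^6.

General term: C(6,j)·(2y)^j·(-1/y^2)^(6-j), with y-exponent 1j − 2(6−j) = 3j − 12.
Set 3j − 12 = -3: j = 3.
C(6,3) = 20; 2^3 = 8; (-1)^3 = -1.
Coefficient = 20 · 8 · (-1) = -160.

-160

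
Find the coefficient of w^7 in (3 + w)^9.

The general term is C(9,j)·(3)^j·(w)^(9-j); the w^7 term has j = 2.
C(9,2) = 36.
Coefficient = C(9,2) · 3^2 = 36 · 9 = 324.

324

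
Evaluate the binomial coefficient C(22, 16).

74613

C(22,16) = C(22,6) by symmetry.
C(22,6) = (22·21·20·19·18·17) / 6! = 53721360 / 720 = 74613.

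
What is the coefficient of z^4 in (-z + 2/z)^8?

General term: C(8,j)·(-z)^j·(2/z)^(8-j), with z-exponent 1j − 1(8−j) = 2j − 8.
Set 2j − 8 = 4: j = 6.
C(8,6) = 28; (-1)^6 = 1; 2^2 = 4.
Coefficient = 28 · 1 · 4 = 112.

112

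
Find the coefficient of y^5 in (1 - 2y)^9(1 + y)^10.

Coefficient of y^5 = Σ_{j} C(9,j)·(-2)^j·C(10,5-j)·1^(5-j) for j from 0 to 5.
= 252 + (-3780) + 17280 + (-30240) + 20160 + (-4032) = -360.

-360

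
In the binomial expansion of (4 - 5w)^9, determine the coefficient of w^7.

-45000000

The general term is C(9,j)·(4)^j·(-5w)^(9-j); the w^7 term has j = 2.
C(9,2) = 36.
Coefficient = C(9,2) · 4^2 · (-5)^7 = 36 · 16 · (-78125) = -45000000.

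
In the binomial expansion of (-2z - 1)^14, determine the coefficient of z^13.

The general term is C(14,j)·(-2z)^j·(-1)^(14-j); the z^13 term has j = 13.
C(14,13) = 14.
Coefficient = C(14,13) · (-2)^13 · (-1)^1 = 14 · (-8192) · (-1) = 114688.

114688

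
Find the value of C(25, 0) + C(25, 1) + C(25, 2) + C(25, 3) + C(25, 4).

15276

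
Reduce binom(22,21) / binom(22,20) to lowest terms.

C(n,k+1)/C(n,k) = (n−k)/(k+1) = (22−20)/(20+1) = 2/21.

2/21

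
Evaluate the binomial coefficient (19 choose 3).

969

C(19,3) = (19·18·17) / 3! = 5814 / 6 = 969.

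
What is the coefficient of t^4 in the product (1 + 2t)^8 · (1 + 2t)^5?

Coefficient of t^4 = Σ_{j} C(8,j)·2^j·C(5,4-j)·2^(4-j) for j from 0 to 4.
= 80 + 1280 + 4480 + 4480 + 1120 = 11440.

11440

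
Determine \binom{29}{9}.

C(29,9) = (29·28·27·26·25·24·23·22·21) / 9! = 3634245014400 / 362880 = 10015005.

10015005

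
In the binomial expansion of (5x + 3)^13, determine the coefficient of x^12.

The general term is C(13,j)·(5x)^j·(3)^(13-j); the x^12 term has j = 12.
C(13,12) = 13.
Coefficient = C(13,12) · 5^12 · 3^1 = 13 · 244140625 · 3 = 9521484375.

9521484375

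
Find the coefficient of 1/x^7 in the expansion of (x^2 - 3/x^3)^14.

General term: C(14,j)·(x^2)^j·(-3/x^3)^(14-j), with x-exponent 2j − 3(14−j) = 5j − 42.
Set 5j − 42 = -7: j = 7.
C(14,7) = 3432; 1^7 = 1; (-3)^7 = -2187.
Coefficient = 3432 · 1 · (-2187) = -7505784.

-7505784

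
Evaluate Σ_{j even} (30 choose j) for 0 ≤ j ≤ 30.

536870912

Half of (1+1)^30 + (1−1)^30 gives the even-index sum: 2^29 = 536870912.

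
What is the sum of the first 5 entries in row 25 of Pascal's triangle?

15276

1 + 25 + 300 + 2300 + 12650 = 15276.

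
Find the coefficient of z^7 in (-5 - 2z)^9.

The general term is C(9,j)·(-5)^j·(-2z)^(9-j); the z^7 term has j = 2.
C(9,2) = 36.
Coefficient = C(9,2) · (-5)^2 · (-2)^7 = 36 · 25 · (-128) = -115200.

-115200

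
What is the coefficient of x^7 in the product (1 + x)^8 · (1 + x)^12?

Coefficient of x^7 = Σ_{j} C(8,j)·C(12,7-j) for j from 0 to 7.
= 792 + 7392 + 22176 + 27720 + 15400 + 3696 + 336 + 8 = 77520.

77520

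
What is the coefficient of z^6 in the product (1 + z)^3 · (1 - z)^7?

14

Coefficient of z^6 = Σ_{j} C(3,j)·1^j·C(7,6-j)·(-1)^(6-j) for j from 0 to 3.
= 7 + (-63) + 105 + (-35) = 14.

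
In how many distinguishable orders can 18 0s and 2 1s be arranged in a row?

Choose positions for the 0s: C(20,18) = 190.

190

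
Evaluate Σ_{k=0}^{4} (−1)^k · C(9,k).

The partial alternating sum Σ_{k=0}^{4} (−1)^k C(9,k) = (−1)^4 C(8,4) = 70.

70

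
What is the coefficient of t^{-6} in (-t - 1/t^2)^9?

General term: C(9,j)·(-t)^j·(-1/t^2)^(9-j), with t-exponent 1j − 2(9−j) = 3j − 18.
Set 3j − 18 = -6: j = 4.
C(9,4) = 126; (-1)^4 = 1; (-1)^5 = -1.
Coefficient = 126 · 1 · (-1) = -126.

-126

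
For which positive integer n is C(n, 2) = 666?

37

n(n−1)/2 = 666 ⇒ n(n−1) = 1332. Since 37·36 = 1332, n = 37.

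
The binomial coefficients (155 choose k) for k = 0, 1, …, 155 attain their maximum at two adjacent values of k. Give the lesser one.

77

For odd n = 155, C(155,k) peaks at k = (n−1)/2 and (n+1)/2; the lesser is 77.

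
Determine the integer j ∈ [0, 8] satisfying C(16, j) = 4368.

5

C(16,j) increases on 0 ≤ j ≤ 8. C(16,4) = 1820 and C(16,5) = 4368, so j = 5.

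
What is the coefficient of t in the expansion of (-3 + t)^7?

The general term is C(7,j)·(-3)^j·(t)^(7-j); the t^1 term has j = 6.
C(7,6) = 7.
Coefficient = C(7,6) · (-3)^6 = 7 · 729 = 5103.

5103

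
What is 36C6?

1947792

C(36,6) = (36·35·34·33·32·31) / 6! = 1402410240 / 720 = 1947792.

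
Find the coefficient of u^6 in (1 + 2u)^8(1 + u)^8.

Coefficient of u^6 = Σ_{j} C(8,j)·2^j·C(8,6-j)·1^(6-j) for j from 0 to 6.
= 28 + 896 + 7840 + 25088 + 31360 + 14336 + 1792 = 81340.

81340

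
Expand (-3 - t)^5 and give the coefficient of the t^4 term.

-15

The general term is C(5,j)·(-3)^j·(-t)^(5-j); the t^4 term has j = 1.
C(5,1) = 5.
Coefficient = C(5,1) · (-3)^1 = 5 · (-3) = -15.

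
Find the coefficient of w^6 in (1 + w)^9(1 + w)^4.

(1 + w)^9(1 + w)^4 = (1 + w)^13, so the coefficient of w^6 is C(13,6)·1^6 = 1716·1 = 1716.

1716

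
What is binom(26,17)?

C(26,17) = C(26,9) by symmetry.
C(26,9) = (26·25·24·23·22·21·20·19·18) / 9! = 1133836704000 / 362880 = 3124550.

3124550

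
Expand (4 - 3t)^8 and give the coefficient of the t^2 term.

The general term is C(8,j)·(4)^j·(-3t)^(8-j); the t^2 term has j = 6.
C(8,6) = 28.
Coefficient = C(8,6) · 4^6 · (-3)^2 = 28 · 4096 · 9 = 1032192.

1032192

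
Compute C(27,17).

8436285

C(27,17) = C(27,10) by symmetry.
C(27,10) = (27·26·25·24·23·22·21·20·19·18) / 10! = 30613591008000 / 3628800 = 8436285.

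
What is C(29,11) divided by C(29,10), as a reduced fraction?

19/11

C(n,k+1)/C(n,k) = (n−k)/(k+1) = (29−10)/(10+1) = 19/11.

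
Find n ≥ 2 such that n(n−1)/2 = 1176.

49

n(n−1)/2 = 1176 ⇒ n(n−1) = 2352. Since 49·48 = 2352, n = 49.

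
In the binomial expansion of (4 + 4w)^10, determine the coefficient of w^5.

264241152

The general term is C(10,j)·(4)^j·(4w)^(10-j); the w^5 term has j = 5.
C(10,5) = 252.
Coefficient = C(10,5) · 4^5 · 4^5 = 252 · 1024 · 1024 = 264241152.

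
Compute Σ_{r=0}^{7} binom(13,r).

5812

1 + 13 + 78 + 286 + 715 + 1287 + 1716 + 1716 = 5812.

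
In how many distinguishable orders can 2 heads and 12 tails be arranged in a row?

Choose positions for the heads: C(14,2) = 91.

91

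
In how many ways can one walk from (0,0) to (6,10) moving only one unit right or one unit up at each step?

Each path is a sequence of 16 steps with 6 rights: C(16,6) = 8008.

8008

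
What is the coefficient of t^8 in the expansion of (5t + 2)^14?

75075000000

The general term is C(14,j)·(5t)^j·(2)^(14-j); the t^8 term has j = 8.
C(14,8) = 3003.
Coefficient = C(14,8) · 5^8 · 2^6 = 3003 · 390625 · 64 = 75075000000.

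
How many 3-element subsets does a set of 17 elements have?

680

C(17,3) = (17·16·15) / 3! = 4080 / 6 = 680.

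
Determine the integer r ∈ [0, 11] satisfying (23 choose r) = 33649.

C(23,r) increases on 0 ≤ r ≤ 11. C(23,4) = 8855 and C(23,5) = 33649, so r = 5.

5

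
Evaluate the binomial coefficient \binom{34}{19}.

1855967520

C(34,19) = C(34,15) by symmetry.
C(34,15) = (34·33·32·31·30·29·28·27·26·25·24·23·22·21·20) / 15! = 2427001153744527360000 / 1307674368000 = 1855967520.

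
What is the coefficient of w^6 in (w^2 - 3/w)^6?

135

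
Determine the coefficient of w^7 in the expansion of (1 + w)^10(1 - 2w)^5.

-540

Coefficient of w^7 = Σ_{j} C(10,j)·1^j·C(5,7-j)·(-2)^(7-j) for j from 2 to 7.
= (-1440) + 9600 + (-16800) + 10080 + (-2100) + 120 = -540.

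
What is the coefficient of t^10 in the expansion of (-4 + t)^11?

-44

The general term is C(11,j)·(-4)^j·(t)^(11-j); the t^10 term has j = 1.
C(11,1) = 11.
Coefficient = C(11,1) · (-4)^1 = 11 · (-4) = -44.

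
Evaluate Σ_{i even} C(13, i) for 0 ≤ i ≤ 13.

4096

Even-i terms of row 13 sum to 2^12 = 4096.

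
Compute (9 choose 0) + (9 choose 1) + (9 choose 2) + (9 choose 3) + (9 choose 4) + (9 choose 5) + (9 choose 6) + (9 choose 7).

502

1 + 9 + 36 + 84 + 126 + 126 + 84 + 36 = 502.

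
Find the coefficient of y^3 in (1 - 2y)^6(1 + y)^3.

Coefficient of y^3 = Σ_{j} C(6,j)·(-2)^j·C(3,3-j)·1^(3-j) for j from 0 to 3.
= 1 + (-36) + 180 + (-160) = -15.

-15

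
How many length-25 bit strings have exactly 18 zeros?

Choose the 18 positions: C(25,18) = 480700.

480700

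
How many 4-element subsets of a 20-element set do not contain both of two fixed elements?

All 4-subsets: C(20,4) = 4845. Those containing both fixed elements: C(18,2) = 153.
4845 − 153 = 4692.

4692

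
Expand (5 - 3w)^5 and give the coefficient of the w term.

The general term is C(5,j)·(5)^j·(-3w)^(5-j); the w^1 term has j = 4.
C(5,4) = 5.
Coefficient = C(5,4) · 5^4 · (-3)^1 = 5 · 625 · (-3) = -9375.

-9375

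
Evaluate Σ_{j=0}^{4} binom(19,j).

5036

1 + 19 + 171 + 969 + 3876 = 5036.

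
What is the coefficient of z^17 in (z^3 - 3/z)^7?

General term: C(7,j)·(z^3)^j·(-3/z)^(7-j), with z-exponent 3j − 1(7−j) = 4j − 7.
Set 4j − 7 = 17: j = 6.
C(7,6) = 7; 1^6 = 1; (-3)^1 = -3.
Coefficient = 7 · 1 · (-3) = -21.

-21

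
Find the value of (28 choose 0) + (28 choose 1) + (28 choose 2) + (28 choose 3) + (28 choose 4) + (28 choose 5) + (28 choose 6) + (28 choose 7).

1683218

1 + 28 + 378 + 3276 + 20475 + 98280 + 376740 + 1184040 = 1683218.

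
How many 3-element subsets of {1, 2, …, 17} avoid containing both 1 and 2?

665

All 3-subsets: C(17,3) = 680. Those containing both fixed elements: C(15,1) = 15.
680 − 15 = 665.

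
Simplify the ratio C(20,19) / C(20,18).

2/19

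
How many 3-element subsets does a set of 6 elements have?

20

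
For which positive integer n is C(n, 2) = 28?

n(n−1)/2 = 28 ⇒ n(n−1) = 56. Since 8·7 = 56, n = 8.

8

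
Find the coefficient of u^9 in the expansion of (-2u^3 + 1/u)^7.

General term: C(7,j)·(-2u^3)^j·(1/u)^(7-j), with u-exponent 3j − 1(7−j) = 4j − 7.
Set 4j − 7 = 9: j = 4.
C(7,4) = 35; (-2)^4 = 16; 1^3 = 1.
Coefficient = 35 · 16 · 1 = 560.

560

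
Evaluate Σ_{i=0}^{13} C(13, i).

8192

The entries of row 13 sum to 2^13 = 8192.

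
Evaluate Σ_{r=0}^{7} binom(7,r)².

By Vandermonde's identity, Σ C(7,r)² = C(14,7) = 3432.

3432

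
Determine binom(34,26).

18156204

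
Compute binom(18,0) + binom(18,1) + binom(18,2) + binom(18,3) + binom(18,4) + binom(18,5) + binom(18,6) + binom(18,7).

1 + 18 + 153 + 816 + 3060 + 8568 + 18564 + 31824 = 63004.

63004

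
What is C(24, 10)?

C(24,10) = (24·23·22·21·20·19·18·17·16·15) / 10! = 7117005772800 / 3628800 = 1961256.

1961256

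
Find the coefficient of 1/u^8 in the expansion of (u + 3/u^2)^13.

3752892

General term: C(13,j)·(u)^j·(3/u^2)^(13-j), with u-exponent 1j − 2(13−j) = 3j − 26.
Set 3j − 26 = -8: j = 6.
C(13,6) = 1716; 1^6 = 1; 3^7 = 2187.
Coefficient = 1716 · 1 · 2187 = 3752892.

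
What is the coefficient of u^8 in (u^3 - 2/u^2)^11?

-14784

General term: C(11,j)·(u^3)^j·(-2/u^2)^(11-j), with u-exponent 3j − 2(11−j) = 5j − 22.
Set 5j − 22 = 8: j = 6.
C(11,6) = 462; 1^6 = 1; (-2)^5 = -32.
Coefficient = 462 · 1 · (-32) = -14784.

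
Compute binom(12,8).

C(12,8) = C(12,4) by symmetry.
C(12,4) = (12·11·10·9) / 4! = 11880 / 24 = 495.

495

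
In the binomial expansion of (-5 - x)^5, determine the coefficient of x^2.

The general term is C(5,j)·(-5)^j·(-x)^(5-j); the x^2 term has j = 3.
C(5,3) = 10.
Coefficient = C(5,3) · (-5)^3 = 10 · (-125) = -1250.

-1250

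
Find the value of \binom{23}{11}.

C(23,11) = (23·22·21·20·19·18·17·16·15·14·13) / 11! = 53970627110400 / 39916800 = 1352078.

1352078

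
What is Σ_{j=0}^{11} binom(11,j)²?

705432

Σ C(11,j)² is the coefficient of x^11 in (1+x)^11(1+x)^11 = (1+x)^22, i.e. C(22,11) = 705432.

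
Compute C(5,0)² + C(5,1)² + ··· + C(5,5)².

Σ C(5,i)² is the coefficient of x^5 in (1+x)^5(1+x)^5 = (1+x)^10, i.e. C(10,5) = 252.

252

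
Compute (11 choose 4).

C(11,4) = (11·10·9·8) / 4! = 7920 / 24 = 330.

330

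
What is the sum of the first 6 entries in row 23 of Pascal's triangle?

1 + 23 + 253 + 1771 + 8855 + 33649 = 44552.

44552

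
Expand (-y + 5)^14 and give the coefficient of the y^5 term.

-3910156250

The general term is C(14,j)·(-y)^j·(5)^(14-j); the y^5 term has j = 5.
C(14,5) = 2002.
Coefficient = C(14,5) · (-1)^5 · 5^9 = 2002 · (-1) · 1953125 = -3910156250.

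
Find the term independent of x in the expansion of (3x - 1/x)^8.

5670

General term: C(8,j)·(3x)^j·(-1/x)^(8-j), with x-exponent 1j − 1(8−j) = 2j − 8.
Set 2j − 8 = 0: j = 4.
C(8,4) = 70; 3^4 = 81; (-1)^4 = 1.
Coefficient = 70 · 81 · 1 = 5670.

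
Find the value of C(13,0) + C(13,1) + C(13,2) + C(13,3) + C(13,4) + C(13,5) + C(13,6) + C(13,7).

1 + 13 + 78 + 286 + 715 + 1287 + 1716 + 1716 = 5812.

5812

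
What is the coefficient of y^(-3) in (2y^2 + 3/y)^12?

34642080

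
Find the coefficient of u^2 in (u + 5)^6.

The general term is C(6,j)·(u)^j·(5)^(6-j); the u^2 term has j = 2.
C(6,2) = 15.
Coefficient = C(6,2) · 5^4 = 15 · 625 = 9375.

9375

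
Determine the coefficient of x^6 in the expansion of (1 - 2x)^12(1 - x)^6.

369305

Coefficient of x^6 = Σ_{j} C(12,j)·(-2)^j·C(6,6-j)·(-1)^(6-j) for j from 0 to 6.
= 1 + 144 + 3960 + 35200 + 118800 + 152064 + 59136 = 369305.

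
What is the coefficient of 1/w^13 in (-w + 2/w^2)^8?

General term: C(8,j)·(-w)^j·(2/w^2)^(8-j), with w-exponent 1j − 2(8−j) = 3j − 16.
Set 3j − 16 = -13: j = 1.
C(8,1) = 8; (-1)^1 = -1; 2^7 = 128.
Coefficient = 8 · (-1) · 128 = -1024.

-1024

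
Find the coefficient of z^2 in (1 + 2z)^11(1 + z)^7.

Coefficient of z^2 = Σ_{j} C(11,j)·2^j·C(7,2-j)·1^(2-j) for j from 0 to 2.
= 21 + 154 + 220 = 395.

395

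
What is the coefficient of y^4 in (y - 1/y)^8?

General term: C(8,j)·(y)^j·(-1/y)^(8-j), with y-exponent 1j − 1(8−j) = 2j − 8.
Set 2j − 8 = 4: j = 6.
C(8,6) = 28; 1^6 = 1; (-1)^2 = 1.
Coefficient = 28 · 1 · 1 = 28.

28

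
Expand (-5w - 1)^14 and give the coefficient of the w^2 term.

The general term is C(14,j)·(-5w)^j·(-1)^(14-j); the w^2 term has j = 2.
C(14,2) = 91.
Coefficient = C(14,2) · (-5)^2 = 91 · 25 = 2275.

2275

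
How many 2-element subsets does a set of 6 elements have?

15

C(6,2) = (6·5) / 2! = 30 / 2 = 15.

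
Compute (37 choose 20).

15905368710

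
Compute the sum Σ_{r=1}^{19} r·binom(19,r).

Since r·C(19,r) = 19·C(18,r−1), the sum is 19·2^18 = 19·262144 = 4980736.

4980736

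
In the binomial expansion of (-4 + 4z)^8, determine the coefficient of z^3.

The general term is C(8,j)·(-4)^j·(4z)^(8-j); the z^3 term has j = 5.
C(8,5) = 56.
Coefficient = C(8,5) · (-4)^5 · 4^3 = 56 · (-1024) · 64 = -3670016.

-3670016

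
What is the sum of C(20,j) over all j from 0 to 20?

The entries of row 20 sum to 2^20 = 1048576.

1048576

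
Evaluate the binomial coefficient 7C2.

C(7,2) = (7·6) / 2! = 42 / 2 = 21.

21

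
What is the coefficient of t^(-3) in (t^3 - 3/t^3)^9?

General term: C(9,j)·(t^3)^j·(-3/t^3)^(9-j), with t-exponent 3j − 3(9−j) = 6j − 27.
Set 6j − 27 = -3: j = 4.
C(9,4) = 126; 1^4 = 1; (-3)^5 = -243.
Coefficient = 126 · 1 · (-243) = -30618.

-30618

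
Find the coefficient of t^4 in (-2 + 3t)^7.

The general term is C(7,j)·(-2)^j·(3t)^(7-j); the t^4 term has j = 3.
C(7,3) = 35.
Coefficient = C(7,3) · (-2)^3 · 3^4 = 35 · (-8) · 81 = -22680.

-22680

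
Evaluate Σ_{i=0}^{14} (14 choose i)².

40116600

By Vandermonde's identity, Σ C(14,i)² = C(28,14) = 40116600.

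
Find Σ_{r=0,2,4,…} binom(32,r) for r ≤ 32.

Half of (1+1)^32 + (1−1)^32 gives the even-index sum: 2^31 = 2147483648.

2147483648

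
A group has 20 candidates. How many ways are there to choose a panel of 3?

1140

This is C(20,3) = 1140.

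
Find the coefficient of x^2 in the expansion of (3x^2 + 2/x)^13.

80061696

General term: C(13,j)·(3x^2)^j·(2/x)^(13-j), with x-exponent 2j − 1(13−j) = 3j − 13.
Set 3j − 13 = 2: j = 5.
C(13,5) = 1287; 3^5 = 243; 2^8 = 256.
Coefficient = 1287 · 243 · 256 = 80061696.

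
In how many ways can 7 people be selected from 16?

This is C(16,7) = 11440.

11440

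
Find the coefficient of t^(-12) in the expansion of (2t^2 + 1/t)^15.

30

General term: C(15,j)·(2t^2)^j·(1/t)^(15-j), with t-exponent 2j − 1(15−j) = 3j − 15.
Set 3j − 15 = -12: j = 1.
C(15,1) = 15; 2^1 = 2; 1^14 = 1.
Coefficient = 15 · 2 · 1 = 30.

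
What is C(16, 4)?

1820

C(16,4) = (16·15·14·13) / 4! = 43680 / 24 = 1820.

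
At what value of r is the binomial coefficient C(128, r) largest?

64

C(128,r) is maximized at r = 128/2 = 64.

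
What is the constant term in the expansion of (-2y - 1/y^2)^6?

240

General term: C(6,j)·(-2y)^j·(-1/y^2)^(6-j), with y-exponent 1j − 2(6−j) = 3j − 12.
Set 3j − 12 = 0: j = 4.
C(6,4) = 15; (-2)^4 = 16; (-1)^2 = 1.
Coefficient = 15 · 16 · 1 = 240.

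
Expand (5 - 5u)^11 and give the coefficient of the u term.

-537109375

The general term is C(11,j)·(5)^j·(-5u)^(11-j); the u^1 term has j = 10.
C(11,10) = 11.
Coefficient = C(11,10) · 5^10 · (-5)^1 = 11 · 9765625 · (-5) = -537109375.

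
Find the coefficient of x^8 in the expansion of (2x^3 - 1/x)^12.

-25344

General term: C(12,j)·(2x^3)^j·(-1/x)^(12-j), with x-exponent 3j − 1(12−j) = 4j − 12.
Set 4j − 12 = 8: j = 5.
C(12,5) = 792; 2^5 = 32; (-1)^7 = -1.
Coefficient = 792 · 32 · (-1) = -25344.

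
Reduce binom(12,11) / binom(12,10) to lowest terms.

C(n,k+1)/C(n,k) = (n−k)/(k+1) = (12−10)/(10+1) = 2/11.

2/11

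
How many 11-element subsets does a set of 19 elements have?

75582

C(19,11) = C(19,8) by symmetry.
C(19,8) = (19·18·17·16·15·14·13·12) / 8! = 3047466240 / 40320 = 75582.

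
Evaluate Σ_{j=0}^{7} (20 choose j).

1 + 20 + 190 + 1140 + 4845 + 15504 + 38760 + 77520 = 137980.

137980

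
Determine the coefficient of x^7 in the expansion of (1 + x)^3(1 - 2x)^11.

7392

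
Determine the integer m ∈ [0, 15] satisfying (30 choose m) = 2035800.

7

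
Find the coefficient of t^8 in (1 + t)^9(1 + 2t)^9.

927441

Coefficient of t^8 = Σ_{j} C(9,j)·1^j·C(9,8-j)·2^(8-j) for j from 0 to 8.
= 2304 + 41472 + 193536 + 338688 + 254016 + 84672 + 12096 + 648 + 9 = 927441.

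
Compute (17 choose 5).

C(17,5) = (17·16·15·14·13) / 5! = 742560 / 120 = 6188.

6188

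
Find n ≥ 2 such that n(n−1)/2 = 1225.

50

n(n−1)/2 = 1225 ⇒ n(n−1) = 2450. Since 50·49 = 2450, n = 50.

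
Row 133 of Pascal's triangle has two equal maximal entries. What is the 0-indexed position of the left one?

66

For odd n = 133, C(133,m) peaks at m = (n−1)/2 and (n+1)/2; the lower is 66.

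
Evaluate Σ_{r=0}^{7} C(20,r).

1 + 20 + 190 + 1140 + 4845 + 15504 + 38760 + 77520 = 137980.

137980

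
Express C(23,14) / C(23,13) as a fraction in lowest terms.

C(n,k+1)/C(n,k) = (n−k)/(k+1) = (23−13)/(13+1) = 10/14 = 5/7.

5/7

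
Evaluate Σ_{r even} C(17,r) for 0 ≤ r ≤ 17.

65536

Even-r terms of row 17 sum to 2^16 = 65536.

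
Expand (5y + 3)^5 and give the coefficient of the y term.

The general term is C(5,j)·(5y)^j·(3)^(5-j); the y^1 term has j = 1.
C(5,1) = 5.
Coefficient = C(5,1) · 5^1 · 3^4 = 5 · 5 · 81 = 2025.

2025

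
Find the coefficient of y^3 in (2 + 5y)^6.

The general term is C(6,j)·(2)^j·(5y)^(6-j); the y^3 term has j = 3.
C(6,3) = 20.
Coefficient = C(6,3) · 2^3 · 5^3 = 20 · 8 · 125 = 20000.

20000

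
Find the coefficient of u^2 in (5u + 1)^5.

250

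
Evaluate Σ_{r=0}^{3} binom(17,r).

1 + 17 + 136 + 680 = 834.

834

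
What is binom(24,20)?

C(24,20) = C(24,4) by symmetry.
C(24,4) = (24·23·22·21) / 4! = 255024 / 24 = 10626.

10626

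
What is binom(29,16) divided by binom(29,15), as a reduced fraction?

C(n,k+1)/C(n,k) = (n−k)/(k+1) = (29−15)/(15+1) = 14/16 = 7/8.

7/8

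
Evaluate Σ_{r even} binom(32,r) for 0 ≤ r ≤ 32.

Even-r terms of row 32 sum to 2^31 = 2147483648.

2147483648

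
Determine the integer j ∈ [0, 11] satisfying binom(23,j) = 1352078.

C(23,j) increases on 0 ≤ j ≤ 11. C(23,10) = 1144066 and C(23,11) = 1352078, so j = 11.

11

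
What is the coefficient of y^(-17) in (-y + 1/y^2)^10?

-10

General term: C(10,j)·(-y)^j·(1/y^2)^(10-j), with y-exponent 1j − 2(10−j) = 3j − 20.
Set 3j − 20 = -17: j = 1.
C(10,1) = 10; (-1)^1 = -1; 1^9 = 1.
Coefficient = 10 · (-1) · 1 = -10.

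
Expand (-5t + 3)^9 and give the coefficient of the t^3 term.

The general term is C(9,j)·(-5t)^j·(3)^(9-j); the t^3 term has j = 3.
C(9,3) = 84.
Coefficient = C(9,3) · (-5)^3 · 3^6 = 84 · (-125) · 729 = -7654500.

-7654500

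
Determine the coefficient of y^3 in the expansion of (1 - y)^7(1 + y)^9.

-14

Coefficient of y^3 = Σ_{j} C(7,j)·(-1)^j·C(9,3-j)·1^(3-j) for j from 0 to 3.
= 84 + (-252) + 189 + (-35) = -14.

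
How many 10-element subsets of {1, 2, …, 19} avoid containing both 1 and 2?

All 10-subsets: C(19,10) = 92378. Those containing both fixed elements: C(17,8) = 24310.
92378 − 24310 = 68068.

68068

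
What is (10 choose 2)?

C(10,2) = (10·9) / 2! = 90 / 2 = 45.

45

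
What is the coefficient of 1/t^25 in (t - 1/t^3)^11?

General term: C(11,j)·(t)^j·(-1/t^3)^(11-j), with t-exponent 1j − 3(11−j) = 4j − 33.
Set 4j − 33 = -25: j = 2.
C(11,2) = 55; 1^2 = 1; (-1)^9 = -1.
Coefficient = 55 · 1 · (-1) = -55.

-55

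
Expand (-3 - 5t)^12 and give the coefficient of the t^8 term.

The general term is C(12,j)·(-3)^j·(-5t)^(12-j); the t^8 term has j = 4.
C(12,4) = 495.
Coefficient = C(12,4) · (-3)^4 · (-5)^8 = 495 · 81 · 390625 = 15662109375.

15662109375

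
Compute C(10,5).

252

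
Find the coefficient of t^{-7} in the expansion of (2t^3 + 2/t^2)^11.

337920

General term: C(11,j)·(2t^3)^j·(2/t^2)^(11-j), with t-exponent 3j − 2(11−j) = 5j − 22.
Set 5j − 22 = -7: j = 3.
C(11,3) = 165; 2^3 = 8; 2^8 = 256.
Coefficient = 165 · 8 · 256 = 337920.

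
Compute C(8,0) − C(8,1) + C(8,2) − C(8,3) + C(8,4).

35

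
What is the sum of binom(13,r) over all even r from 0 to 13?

Half of (1+1)^13 + (1−1)^13 gives the even-index sum: 2^12 = 4096.

4096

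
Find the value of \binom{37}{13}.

3562467300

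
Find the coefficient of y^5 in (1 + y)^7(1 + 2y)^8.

23541

Coefficient of y^5 = Σ_{j} C(7,j)·1^j·C(8,5-j)·2^(5-j) for j from 0 to 5.
= 1792 + 7840 + 9408 + 3920 + 560 + 21 = 23541.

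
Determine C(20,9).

C(20,9) = (20·19·18·17·16·15·14·13·12) / 9! = 60949324800 / 362880 = 167960.

167960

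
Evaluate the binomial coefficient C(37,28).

124403620

C(37,28) = C(37,9) by symmetry.
C(37,9) = (37·36·35·34·33·32·31·30·29) / 9! = 45143585625600 / 362880 = 124403620.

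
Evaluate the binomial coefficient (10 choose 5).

252

C(10,5) = (10·9·8·7·6) / 5! = 30240 / 120 = 252.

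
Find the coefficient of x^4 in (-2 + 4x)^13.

-93716480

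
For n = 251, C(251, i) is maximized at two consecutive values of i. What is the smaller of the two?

125

For odd n = 251, C(251,i) peaks at i = (n−1)/2 and (n+1)/2; the smaller is 125.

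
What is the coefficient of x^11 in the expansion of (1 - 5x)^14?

The general term is C(14,j)·(1)^j·(-5x)^(14-j); the x^11 term has j = 3.
C(14,3) = 364.
Coefficient = C(14,3) · (-5)^11 = 364 · (-48828125) = -17773437500.

-17773437500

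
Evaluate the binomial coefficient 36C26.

C(36,26) = C(36,10) by symmetry.
C(36,10) = (36·35·34·33·32·31·30·29·28·27) / 10! = 922393263052800 / 3628800 = 254186856.

254186856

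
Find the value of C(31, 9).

20160075

C(31,9) = (31·30·29·28·27·26·25·24·23) / 9! = 7315688016000 / 362880 = 20160075.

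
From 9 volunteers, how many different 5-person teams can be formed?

This is C(9,5) = 126.

126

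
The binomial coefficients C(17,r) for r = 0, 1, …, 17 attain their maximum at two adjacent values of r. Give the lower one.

For odd n = 17, C(17,r) peaks at r = (n−1)/2 and (n+1)/2; the lower is 8.

8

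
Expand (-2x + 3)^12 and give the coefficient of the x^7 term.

The general term is C(12,j)·(-2x)^j·(3)^(12-j); the x^7 term has j = 7.
C(12,7) = 792.
Coefficient = C(12,7) · (-2)^7 · 3^5 = 792 · (-128) · 243 = -24634368.

-24634368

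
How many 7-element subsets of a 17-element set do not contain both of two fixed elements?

16445

All 7-subsets: C(17,7) = 19448. Those containing both fixed elements: C(15,5) = 3003.
19448 − 3003 = 16445.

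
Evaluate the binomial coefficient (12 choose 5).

792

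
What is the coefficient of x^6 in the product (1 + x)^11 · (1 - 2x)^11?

Coefficient of x^6 = Σ_{j} C(11,j)·1^j·C(11,6-j)·(-2)^(6-j) for j from 0 to 6.
= 29568 + (-162624) + 290400 + (-217800) + 72600 + (-10164) + 462 = 2442.

2442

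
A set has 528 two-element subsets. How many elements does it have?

33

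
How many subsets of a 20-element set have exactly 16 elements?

Choose the 16 positions: C(20,16) = 4845.

4845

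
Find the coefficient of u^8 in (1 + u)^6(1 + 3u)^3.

189

Coefficient of u^8 = Σ_{j} C(6,j)·1^j·C(3,8-j)·3^(8-j) for j from 5 to 6.
= 162 + 27 = 189.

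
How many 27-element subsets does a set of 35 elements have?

C(35,27) = C(35,8) by symmetry.
C(35,8) = (35·34·33·32·31·30·29·28) / 8! = 948964262400 / 40320 = 23535820.

23535820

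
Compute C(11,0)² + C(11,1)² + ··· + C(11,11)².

705432

By Vandermonde's identity, Σ C(11,k)² = C(22,11) = 705432.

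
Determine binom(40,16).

62852101650

C(40,16) = (40·39·38·37·36·35·34·33·32·31·30·29·28·27·26·25) / 16! = 1315041316842168115200000 / 20922789888000 = 62852101650.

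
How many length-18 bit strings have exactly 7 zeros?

31824

Choose the 7 positions: C(18,7) = 31824.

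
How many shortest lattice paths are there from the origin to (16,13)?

67863915

Each path is a sequence of 29 steps with 16 rights: C(29,16) = 67863915.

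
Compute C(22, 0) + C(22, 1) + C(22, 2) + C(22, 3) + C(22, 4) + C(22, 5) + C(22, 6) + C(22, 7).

280600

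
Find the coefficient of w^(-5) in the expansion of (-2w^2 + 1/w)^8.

General term: C(8,j)·(-2w^2)^j·(1/w)^(8-j), with w-exponent 2j − 1(8−j) = 3j − 8.
Set 3j − 8 = -5: j = 1.
C(8,1) = 8; (-2)^1 = -2; 1^7 = 1.
Coefficient = 8 · (-2) · 1 = -16.

-16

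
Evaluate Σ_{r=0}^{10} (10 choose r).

1024

Setting x = 1 in (1+x)^10 gives Σ C(10,r) = 2^10 = 1024.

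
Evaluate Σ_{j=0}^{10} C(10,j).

1024

The entries of row 10 sum to 2^10 = 1024.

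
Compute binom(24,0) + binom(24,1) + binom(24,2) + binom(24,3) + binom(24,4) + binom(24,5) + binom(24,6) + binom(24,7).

1 + 24 + 276 + 2024 + 10626 + 42504 + 134596 + 346104 = 536155.

536155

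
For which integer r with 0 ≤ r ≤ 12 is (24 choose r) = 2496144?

C(24,r) increases on 0 ≤ r ≤ 12. C(24,10) = 1961256 and C(24,11) = 2496144, so r = 11.

11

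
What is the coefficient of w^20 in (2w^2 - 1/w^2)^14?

General term: C(14,j)·(2w^2)^j·(-1/w^2)^(14-j), with w-exponent 2j − 2(14−j) = 4j − 28.
Set 4j − 28 = 20: j = 12.
C(14,12) = 91; 2^12 = 4096; (-1)^2 = 1.
Coefficient = 91 · 4096 · 1 = 372736.

372736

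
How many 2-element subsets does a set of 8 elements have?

C(8,2) = (8·7) / 2! = 56 / 2 = 28.

28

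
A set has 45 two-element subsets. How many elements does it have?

n(n−1)/2 = 45 ⇒ n(n−1) = 90. Since 10·9 = 90, n = 10.

10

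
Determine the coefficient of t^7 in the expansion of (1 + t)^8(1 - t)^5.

-20

Coefficient of t^7 = Σ_{j} C(8,j)·1^j·C(5,7-j)·(-1)^(7-j) for j from 2 to 7.
= (-28) + 280 + (-700) + 560 + (-140) + 8 = -20.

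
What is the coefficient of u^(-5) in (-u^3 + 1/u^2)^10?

General term: C(10,j)·(-u^3)^j·(1/u^2)^(10-j), with u-exponent 3j − 2(10−j) = 5j − 20.
Set 5j − 20 = -5: j = 3.
C(10,3) = 120; (-1)^3 = -1; 1^7 = 1.
Coefficient = 120 · (-1) · 1 = -120.

-120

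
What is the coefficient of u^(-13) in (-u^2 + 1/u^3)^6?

General term: C(6,j)·(-u^2)^j·(1/u^3)^(6-j), with u-exponent 2j − 3(6−j) = 5j − 18.
Set 5j − 18 = -13: j = 1.
C(6,1) = 6; (-1)^1 = -1; 1^5 = 1.
Coefficient = 6 · (-1) · 1 = -6.

-6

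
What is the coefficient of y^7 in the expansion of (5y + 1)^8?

625000

The general term is C(8,j)·(5y)^j·(1)^(8-j); the y^7 term has j = 7.
C(8,7) = 8.
Coefficient = C(8,7) · 5^7 = 8 · 78125 = 625000.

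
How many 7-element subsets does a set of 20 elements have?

77520

C(20,7) = (20·19·18·17·16·15·14) / 7! = 390700800 / 5040 = 77520.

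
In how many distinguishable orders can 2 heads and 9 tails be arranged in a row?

Choose positions for the heads: C(11,2) = 55.

55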